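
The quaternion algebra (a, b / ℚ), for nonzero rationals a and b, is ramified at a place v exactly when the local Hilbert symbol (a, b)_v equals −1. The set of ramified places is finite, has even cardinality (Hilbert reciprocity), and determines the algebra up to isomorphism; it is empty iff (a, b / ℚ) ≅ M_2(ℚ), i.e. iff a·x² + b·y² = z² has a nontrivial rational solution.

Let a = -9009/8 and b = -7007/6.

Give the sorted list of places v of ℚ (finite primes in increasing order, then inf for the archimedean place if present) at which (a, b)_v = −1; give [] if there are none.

(a, b) ≡ (-2002, -858) mod (ℚ^×)²; places V = {2, 3, 7, 11, 13, ∞}.
(a,b)_∞: sgn(-2002)=−, sgn(-858)=−, so -1.
(a,b)_7: α=1, u≡1; β=2, v≡3 (mod 7); (1|7)=+1, (3|7)=-1; sign (−1)^0·+1^2·-1^1 = -1.
(a,b)_11: α=1, u≡9; β=1, v≡2 (mod 11); (9|11)=+1, (2|11)=-1; sign (−1)^1·+1^1·-1^1 = +1.
(a,b)_2: α=-3, β=-1; u≡7, v≡3 (mod 8); ε(u)ε(v)=1·1, αω(v)=-3·1, βω(u)=-1·0; sum ≡ 0  ⇒  +1.
(a,b)_3: α=2, u≡2; β=-1, v≡2 (mod 3); (2|3)=-1, (2|3)=-1; sign (−1)^0·-1^-1·-1^2 = -1.
(a,b)_13: α=1, u≡6; β=1, v≡12 (mod 13); (6|13)=-1, (12|13)=+1; sign (−1)^0·-1^1·+1^1 = -1.
Ram(-2002, -858) = {3, 7, 13, ∞}; no ℚ_3-point on the conic.

[3, 7, 13, inf]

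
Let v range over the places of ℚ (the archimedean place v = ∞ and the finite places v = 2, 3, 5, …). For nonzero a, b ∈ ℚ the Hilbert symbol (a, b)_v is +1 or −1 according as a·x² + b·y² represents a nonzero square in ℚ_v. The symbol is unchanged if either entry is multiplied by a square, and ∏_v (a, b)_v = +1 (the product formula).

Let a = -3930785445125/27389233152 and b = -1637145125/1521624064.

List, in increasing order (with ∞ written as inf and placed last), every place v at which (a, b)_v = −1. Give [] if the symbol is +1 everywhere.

(a, b) ≡ (-10, -5) mod (ℚ^×)²; places V = {2, 3, 5, 7, 11, 23, 47, 53, ∞}.
(a,b)_5: α=3, u≡2; β=3, v≡1 (mod 5); (2|5)=-1, (1|5)=+1; sign (−1)^0·-1^3·+1^3 = -1.
(a,b)_2: α=-11, β=-10; u≡3, v≡3 (mod 8); ε(u)ε(v)=1·1, αω(v)=-11·1, βω(u)=-10·1; sum ≡ 0  ⇒  +1.
(a,b)_∞: sgn(-10)=−, sgn(-5)=−, so -1.
(a,b)_3: α=-2, u≡2; β=0, v≡1 (mod 3); (2|3)=-1, (1|3)=+1; sign (−1)^0·-1^0·+1^-2 = +1.
(a,b)_53: α=-2, u≡24; β=-2, v≡27 (mod 53); (24|53)=+1, (27|53)=-1; sign (−1)^0·+1^-2·-1^-2 = +1.
(a,b)_23: α=-2, u≡9; β=-2, v≡18 (mod 23); (9|23)=+1, (18|23)=+1; sign (−1)^0·+1^-2·+1^-2 = +1.
(a,b)_7: α=6, u≡1; β=2, v≡4 (mod 7); (1|7)=+1, (4|7)=+1; sign (−1)^0·+1^2·+1^6 = +1.
(a,b)_47: α=2, u≡1; β=2, v≡28 (mod 47); (1|47)=+1, (28|47)=+1; sign (−1)^0·+1^2·+1^2 = +1.
(a,b)_11: α=2, u≡9; β=2, v≡10 (mod 11); (9|11)=+1, (10|11)=-1; sign (−1)^0·+1^2·-1^2 = +1.
|Ram(-10, -5)| = 2, even; anisotropic at {5, ∞}.

[5, inf]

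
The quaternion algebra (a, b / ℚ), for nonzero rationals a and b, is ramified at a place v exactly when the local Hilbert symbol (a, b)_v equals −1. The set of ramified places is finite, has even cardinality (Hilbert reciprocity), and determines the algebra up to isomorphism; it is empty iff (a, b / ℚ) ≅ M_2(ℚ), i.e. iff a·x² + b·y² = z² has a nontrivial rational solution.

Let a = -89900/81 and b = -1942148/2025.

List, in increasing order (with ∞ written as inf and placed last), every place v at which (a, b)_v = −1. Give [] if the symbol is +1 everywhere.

[29, inf]

(a, b) ≡ (-899, -17) mod (ℚ^×)²; places V = {2, 3, 5, 13, 17, 29, 31, ∞}.
(a,b)_31: α=1, u≡4; β=0, v≡25 (mod 31); (4|31)=+1, (25|31)=+1; sign (−1)^0·+1^0·+1^1 = +1.
(a,b)_29: α=1, u≡14; β=0, v≡21 (mod 29); (14|29)=-1, (21|29)=-1; sign (−1)^0·-1^0·-1^1 = -1.
(a,b)_3: α=-4, u≡1; β=-4, v≡1 (mod 3); (1|3)=+1, (1|3)=+1; sign (−1)^0·+1^-4·+1^-4 = +1.
(a,b)_∞: sgn(-899)=−, sgn(-17)=−, so -1.
(a,b)_5: α=2, u≡4; β=-2, v≡2 (mod 5); (4|5)=+1, (2|5)=-1; sign (−1)^0·+1^-2·-1^2 = +1.
(a,b)_2: α=2, β=2; u≡5, v≡7 (mod 8); ε(u)ε(v)=0·1, αω(v)=2·0, βω(u)=2·1; sum ≡ 0  ⇒  +1.
(a,b)_17: α=0, u≡1; β=1, v≡15 (mod 17); (1|17)=+1, (15|17)=+1; sign (−1)^0·+1^1·+1^0 = +1.
(a,b)_13: α=0, u≡7; β=4, v≡1 (mod 13); (7|13)=-1, (1|13)=+1; sign (−1)^0·-1^4·+1^0 = +1.
(-899, -17 / ℚ) ramifies at {29, ∞}: a division algebra.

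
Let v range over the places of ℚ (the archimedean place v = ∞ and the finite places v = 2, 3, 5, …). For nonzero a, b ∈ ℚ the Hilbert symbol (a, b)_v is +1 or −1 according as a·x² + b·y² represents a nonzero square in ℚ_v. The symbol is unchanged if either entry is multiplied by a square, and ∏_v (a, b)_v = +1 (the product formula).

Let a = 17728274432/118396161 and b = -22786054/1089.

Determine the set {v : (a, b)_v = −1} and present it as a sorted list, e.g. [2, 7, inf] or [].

(a, b) ≡ (16907, -27094) mod (ℚ^×)²; places V = {2, 3, 11, 13, 19, 23, 29, 31, 53, ∞}.
(a,b)_19: α=0, u≡6; β=1, v≡15 (mod 19); (6|19)=+1, (15|19)=-1; sign (−1)^0·+1^1·-1^0 = +1.
(a,b)_31: α=-2, u≡15; β=1, v≡25 (mod 31); (15|31)=-1, (25|31)=+1; sign (−1)^0·-1^1·+1^-2 = -1.
(a,b)_∞: sgn(16907)=+, sgn(-27094)=−, so +1.
(a,b)_11: α=1, u≡2; β=-2, v≡8 (mod 11); (2|11)=-1, (8|11)=-1; sign (−1)^0·-1^-2·-1^1 = -1.
(a,b)_2: α=20, β=1; u≡3, v≡5 (mod 8); ε(u)ε(v)=1·0, αω(v)=20·1, βω(u)=1·1; sum ≡ 1  ⇒  -1.
(a,b)_23: α=0, u≡3; β=1, v≡12 (mod 23); (3|23)=+1, (12|23)=+1; sign (−1)^0·+1^1·+1^0 = +1.
(a,b)_53: α=1, u≡15; β=0, v≡52 (mod 53); (15|53)=+1, (52|53)=+1; sign (−1)^0·+1^0·+1^1 = +1.
(a,b)_13: α=-2, u≡2; β=0, v≡6 (mod 13); (2|13)=-1, (6|13)=-1; sign (−1)^0·-1^0·-1^-2 = +1.
(a,b)_3: α=-6, u≡2; β=-2, v≡2 (mod 3); (2|3)=-1, (2|3)=-1; sign (−1)^0·-1^-2·-1^-6 = +1.
(a,b)_29: α=1, u≡14; β=2, v≡14 (mod 29); (14|29)=-1, (14|29)=-1; sign (−1)^0·-1^2·-1^1 = -1.
|Ram(16907, -27094)| = 4, even; anisotropic at {2, 11, 29, 31}.

[2, 11, 29, 31]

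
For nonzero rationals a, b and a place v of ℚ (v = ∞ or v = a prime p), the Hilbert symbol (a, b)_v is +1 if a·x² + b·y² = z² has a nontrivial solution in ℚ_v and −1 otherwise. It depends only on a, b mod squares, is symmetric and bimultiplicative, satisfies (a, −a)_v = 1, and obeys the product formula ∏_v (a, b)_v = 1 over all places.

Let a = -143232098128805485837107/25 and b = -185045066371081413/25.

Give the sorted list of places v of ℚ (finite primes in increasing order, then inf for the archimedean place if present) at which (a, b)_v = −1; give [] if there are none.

(a, b) ≡ (-203, -3813) mod (ℚ^×)²; places V = {2, 3, 5, 7, 29, 31, 41, ∞}.
(a,b)_3: α=8, u≡1; β=7, v≡1 (mod 3); (1|3)=+1, (1|3)=+1; sign (−1)^0·+1^7·+1^8 = +1.
(a,b)_41: α=4, u≡2; β=3, v≡26 (mod 41); (2|41)=+1, (26|41)=-1; sign (−1)^0·+1^3·-1^4 = +1.
(a,b)_31: α=4, u≡1; β=3, v≡20 (mod 31); (1|31)=+1, (20|31)=+1; sign (−1)^0·+1^3·+1^4 = +1.
(a,b)_2: α=0, β=0; u≡5, v≡3 (mod 8); ε(u)ε(v)=0·1, αω(v)=0·1, βω(u)=0·1; sum ≡ 0  ⇒  +1.
(a,b)_7: α=3, u≡5; β=2, v≡1 (mod 7); (5|7)=-1, (1|7)=+1; sign (−1)^0·-1^2·+1^3 = +1.
(a,b)_∞: sgn(-203)=−, sgn(-3813)=−, so -1.
(a,b)_5: α=-2, u≡3; β=-2, v≡2 (mod 5); (3|5)=-1, (2|5)=-1; sign (−1)^0·-1^-2·-1^-2 = +1.
(a,b)_29: α=3, u≡5; β=2, v≡11 (mod 29); (5|29)=+1, (11|29)=-1; sign (−1)^0·+1^2·-1^3 = -1.
|Ram(-203, -3813)| = 2, even; anisotropic at {29, ∞}.

[29, inf]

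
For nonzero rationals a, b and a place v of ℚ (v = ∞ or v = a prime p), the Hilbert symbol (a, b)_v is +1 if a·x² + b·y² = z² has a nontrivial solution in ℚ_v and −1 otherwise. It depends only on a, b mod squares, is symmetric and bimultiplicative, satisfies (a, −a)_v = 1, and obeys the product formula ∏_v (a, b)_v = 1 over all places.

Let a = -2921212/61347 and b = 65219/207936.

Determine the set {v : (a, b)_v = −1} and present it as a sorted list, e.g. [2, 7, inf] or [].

(a, b) ≡ (-21, 11) mod (ℚ^×)²; places V = {2, 3, 7, 11, 13, 17, 19, ∞}.
(a,b)_17: α=2, u≡13; β=0, v≡14 (mod 17); (13|17)=+1, (14|17)=-1; sign (−1)^0·+1^0·-1^2 = +1.
(a,b)_11: α=-2, u≡3; β=3, v≡9 (mod 11); (3|11)=+1, (9|11)=+1; sign (−1)^0·+1^3·+1^-2 = +1.
(a,b)_2: α=2, β=-6; u≡3, v≡3 (mod 8); ε(u)ε(v)=1·1, αω(v)=2·1, βω(u)=-6·1; sum ≡ 1  ⇒  -1.
(a,b)_3: α=-1, u≡2; β=-2, v≡2 (mod 3); (2|3)=-1, (2|3)=-1; sign (−1)^0·-1^-2·-1^-1 = -1.
(a,b)_13: α=-2, u≡8; β=0, v≡11 (mod 13); (8|13)=-1, (11|13)=-1; sign (−1)^0·-1^0·-1^-2 = +1.
(a,b)_19: α=2, u≡9; β=-2, v≡5 (mod 19); (9|19)=+1, (5|19)=+1; sign (−1)^0·+1^-2·+1^2 = +1.
(a,b)_7: α=1, u≡4; β=2, v≡1 (mod 7); (4|7)=+1, (1|7)=+1; sign (−1)^0·+1^2·+1^1 = +1.
(a,b)_∞: sgn(-21)=−, sgn(11)=+, so +1.
|Ram(-21, 11)| = 2, even; anisotropic at {2, 3}.

[2, 3]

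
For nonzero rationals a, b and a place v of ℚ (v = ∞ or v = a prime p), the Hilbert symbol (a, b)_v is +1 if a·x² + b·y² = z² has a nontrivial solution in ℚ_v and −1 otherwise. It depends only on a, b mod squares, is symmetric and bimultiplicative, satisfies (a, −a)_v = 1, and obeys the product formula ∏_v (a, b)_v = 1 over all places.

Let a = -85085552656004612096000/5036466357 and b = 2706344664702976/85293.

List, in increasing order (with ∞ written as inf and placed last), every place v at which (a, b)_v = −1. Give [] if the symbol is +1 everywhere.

(a, b) ≡ (-93763670, 442) mod (ℚ^×)²; places V = {2, 3, 5, 7, 11, 13, 17, 19, 23, 29, ∞}.
(a,b)_7: α=3, u≡6; β=0, v≡2 (mod 7); (6|7)=-1, (2|7)=+1; sign (−1)^0·-1^0·+1^3 = +1.
(a,b)_17: α=1, u≡9; β=1, v≡4 (mod 17); (9|17)=+1, (4|17)=+1; sign (−1)^0·+1^1·+1^1 = +1.
(a,b)_∞: sgn(-93763670)=−, sgn(442)=+, so +1.
(a,b)_2: α=19, β=13; u≡5, v≡5 (mod 8); ε(u)ε(v)=0·0, αω(v)=19·1, βω(u)=13·1; sum ≡ 0  ⇒  +1.
(a,b)_13: α=-1, u≡8; β=-1, v≡7 (mod 13); (8|13)=-1, (7|13)=-1; sign (−1)^0·-1^-1·-1^-1 = +1.
(a,b)_29: α=3, u≡9; β=2, v≡1 (mod 29); (9|29)=+1, (1|29)=+1; sign (−1)^0·+1^2·+1^3 = +1.
(a,b)_5: α=3, u≡1; β=0, v≡2 (mod 5); (1|5)=+1, (2|5)=-1; sign (−1)^0·+1^0·-1^3 = -1.
(a,b)_23: α=0, u≡8; β=2, v≡7 (mod 23); (8|23)=+1, (7|23)=-1; sign (−1)^0·+1^2·-1^0 = +1.
(a,b)_11: α=3, u≡2; β=2, v≡7 (mod 11); (2|11)=-1, (7|11)=-1; sign (−1)^0·-1^2·-1^3 = -1.
(a,b)_19: α=3, u≡7; β=2, v≡11 (mod 19); (7|19)=+1, (11|19)=+1; sign (−1)^0·+1^2·+1^3 = +1.
(a,b)_3: α=-18, u≡1; β=-8, v≡1 (mod 3); (1|3)=+1, (1|3)=+1; sign (−1)^0·+1^-8·+1^-18 = +1.
Ram(-93763670, 442) = {5, 11}; no ℚ_5-point on the conic.

[5, 11]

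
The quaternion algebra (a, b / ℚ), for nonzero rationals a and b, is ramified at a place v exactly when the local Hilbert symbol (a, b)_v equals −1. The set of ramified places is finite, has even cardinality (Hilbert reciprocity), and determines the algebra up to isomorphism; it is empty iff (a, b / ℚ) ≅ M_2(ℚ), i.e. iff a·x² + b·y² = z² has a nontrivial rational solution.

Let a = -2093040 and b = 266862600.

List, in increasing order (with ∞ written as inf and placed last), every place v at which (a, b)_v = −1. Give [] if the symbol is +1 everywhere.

[3, 17]

(a, b) ≡ (-1615, 114) mod (ℚ^×)²; places V = {2, 3, 5, 17, 19, ∞}.
(a,b)_∞: sgn(-1615)=−, sgn(114)=+, so +1.
(a,b)_3: α=4, u≡2; β=5, v≡2 (mod 3); (2|3)=-1, (2|3)=-1; sign (−1)^0·-1^5·-1^4 = -1.
(a,b)_19: α=1, u≡2; β=1, v≡11 (mod 19); (2|19)=-1, (11|19)=+1; sign (−1)^1·-1^1·+1^1 = +1.
(a,b)_17: α=1, u≡11; β=2, v≡11 (mod 17); (11|17)=-1, (11|17)=-1; sign (−1)^0·-1^2·-1^1 = -1.
(a,b)_2: α=4, β=3; u≡1, v≡1 (mod 8); ε(u)ε(v)=0·0, αω(v)=4·0, βω(u)=3·0; sum ≡ 0  ⇒  +1.
(a,b)_5: α=1, u≡2; β=2, v≡4 (mod 5); (2|5)=-1, (4|5)=+1; sign (−1)^0·-1^2·+1^1 = +1.
(-1615, 114 / ℚ) ramifies at {3, 17}: a division algebra.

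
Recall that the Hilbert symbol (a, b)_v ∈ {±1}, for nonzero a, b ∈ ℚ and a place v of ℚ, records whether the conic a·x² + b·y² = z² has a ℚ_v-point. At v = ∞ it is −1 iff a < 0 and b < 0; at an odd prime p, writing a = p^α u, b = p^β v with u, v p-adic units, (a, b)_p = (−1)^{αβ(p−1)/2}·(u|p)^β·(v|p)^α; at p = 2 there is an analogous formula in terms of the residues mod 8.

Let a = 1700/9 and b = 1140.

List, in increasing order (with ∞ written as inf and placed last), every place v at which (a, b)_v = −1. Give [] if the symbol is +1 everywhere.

[3, 5]

Mod squares: a ≡ 17, b ≡ 285. Check v ∈ {∞, 2, 3, 5, 17, 19}.
v=17: a=17^1·(≡13), b=17^0·(≡1) mod 17; (13|17)=+1, (1|17)=+1; (−1)^{1·0·8}·(+1)^0·(+1)^1 = +1.
v=∞: 17 > 0 and 285 > 0  ⇒  (a,b)_∞ = +1.
v=19: a=19^0·(≡1), b=19^1·(≡3) mod 19; (1|19)=+1, (3|19)=-1; (−1)^{0·1·9}·(+1)^1·(-1)^0 = +1.
v=3: a=3^-2·(≡2), b=3^1·(≡2) mod 3; (2|3)=-1, (2|3)=-1; (−1)^{-2·1·1}·(-1)^1·(-1)^-2 = -1.
v=2: v_2(a)=2, v_2(b)=2; units ≡ 1, 5 (mod 8); ε·ε+αω+βω = 0·0+2·1+2·0 ≡ 0  ⇒  (a,b)_2 = +1.
v=5: a=5^2·(≡2), b=5^1·(≡3) mod 5; (2|5)=-1, (3|5)=-1; (−1)^{2·1·2}·(-1)^1·(-1)^2 = -1.
Ram(17, 285) = {3, 5}; no ℚ_3-point on the conic.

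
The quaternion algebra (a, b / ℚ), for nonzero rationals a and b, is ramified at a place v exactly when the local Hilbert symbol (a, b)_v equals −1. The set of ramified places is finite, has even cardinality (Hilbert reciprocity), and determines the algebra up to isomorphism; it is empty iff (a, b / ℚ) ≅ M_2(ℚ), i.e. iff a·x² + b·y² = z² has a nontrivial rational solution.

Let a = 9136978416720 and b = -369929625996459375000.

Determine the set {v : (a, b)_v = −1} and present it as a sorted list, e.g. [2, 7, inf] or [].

[2, 3]

Mod squares: a ≡ 5, b ≡ -1254. Check v ∈ {∞, 2, 3, 5, 7, 11, 19}.
v=11: a=11^4·(≡3), b=11^5·(≡6) mod 11; (3|11)=+1, (6|11)=-1; (−1)^{4·5·5}·(+1)^5·(-1)^4 = +1.
v=∞: 5 > 0 and -1254 < 0  ⇒  (a,b)_∞ = +1.
v=5: a=5^1·(≡4), b=5^8·(≡4) mod 5; (4|5)=+1, (4|5)=+1; (−1)^{1·8·2}·(+1)^8·(+1)^1 = +1.
v=19: a=19^2·(≡17), b=19^3·(≡12) mod 19; (17|19)=+1, (12|19)=-1; (−1)^{2·3·9}·(+1)^3·(-1)^2 = +1.
v=2: v_2(a)=4, v_2(b)=3; units ≡ 5, 5 (mod 8); ε·ε+αω+βω = 0·0+4·1+3·1 ≡ 1  ⇒  (a,b)_2 = -1.
v=7: a=7^4·(≡5), b=7^2·(≡3) mod 7; (5|7)=-1, (3|7)=-1; (−1)^{4·2·3}·(-1)^2·(-1)^4 = +1.
v=3: a=3^2·(≡2), b=3^7·(≡2) mod 3; (2|3)=-1, (2|3)=-1; (−1)^{2·7·1}·(-1)^7·(-1)^2 = -1.
Ram(5, -1254) = {2, 3}; no ℚ_2-point on the conic.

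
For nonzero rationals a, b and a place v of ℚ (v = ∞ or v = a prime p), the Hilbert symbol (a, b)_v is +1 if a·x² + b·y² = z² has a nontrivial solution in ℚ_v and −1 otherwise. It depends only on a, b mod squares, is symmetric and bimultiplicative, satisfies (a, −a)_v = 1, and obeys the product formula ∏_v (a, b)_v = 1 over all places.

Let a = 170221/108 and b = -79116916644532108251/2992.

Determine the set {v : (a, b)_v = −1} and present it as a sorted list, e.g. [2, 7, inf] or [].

[2, 3, 11, 31]

Mod squares: a ≡ 1767, b ≡ -176118657. Check v ∈ {∞, 2, 3, 7, 11, 13, 17, 19, 31, 41}.
v=41: a=41^0·(≡39), b=41^1·(≡3) mod 41; (39|41)=+1, (3|41)=-1; (−1)^{0·1·20}·(+1)^1·(-1)^0 = +1.
v=7: a=7^0·(≡3), b=7^2·(≡5) mod 7; (3|7)=-1, (5|7)=-1; (−1)^{0·2·3}·(-1)^2·(-1)^0 = +1.
v=13: a=13^0·(≡3), b=13^3·(≡3) mod 13; (3|13)=+1, (3|13)=+1; (−1)^{0·3·6}·(+1)^3·(+1)^0 = +1.
v=19: a=19^1·(≡11), b=19^5·(≡14) mod 19; (11|19)=+1, (14|19)=-1; (−1)^{1·5·9}·(+1)^5·(-1)^1 = +1.
v=3: a=3^-3·(≡1), b=3^5·(≡1) mod 3; (1|3)=+1, (1|3)=+1; (−1)^{-3·5·1}·(+1)^5·(+1)^-3 = -1.
v=17: a=17^2·(≡16), b=17^-1·(≡4) mod 17; (16|17)=+1, (4|17)=+1; (−1)^{2·-1·8}·(+1)^-1·(+1)^2 = +1.
v=2: v_2(a)=-2, v_2(b)=-4; units ≡ 7, 7 (mod 8); ε·ε+αω+βω = 1·1+-2·0+-4·0 ≡ 1  ⇒  (a,b)_2 = -1.
v=31: a=31^1·(≡23), b=31^3·(≡22) mod 31; (23|31)=-1, (22|31)=-1; (−1)^{1·3·15}·(-1)^3·(-1)^1 = -1.
v=∞: 1767 > 0 and -176118657 < 0  ⇒  (a,b)_∞ = +1.
v=11: a=11^0·(≡2), b=11^-1·(≡10) mod 11; (2|11)=-1, (10|11)=-1; (−1)^{0·-1·5}·(-1)^-1·(-1)^0 = -1.
Ram(1767, -176118657) = {2, 3, 11, 31}; no ℚ_2-point on the conic.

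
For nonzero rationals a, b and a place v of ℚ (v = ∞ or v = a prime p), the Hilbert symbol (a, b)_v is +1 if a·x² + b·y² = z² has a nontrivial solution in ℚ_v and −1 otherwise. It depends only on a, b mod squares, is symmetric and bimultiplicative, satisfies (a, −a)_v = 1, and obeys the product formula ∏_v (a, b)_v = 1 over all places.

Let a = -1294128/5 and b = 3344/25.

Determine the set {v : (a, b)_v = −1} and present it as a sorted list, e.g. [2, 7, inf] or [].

[11, 43]

Mod squares: a ≡ -44935, b ≡ 209. Check v ∈ {∞, 2, 3, 5, 11, 19, 43}.
v=2: v_2(a)=4, v_2(b)=4; units ≡ 1, 1 (mod 8); ε·ε+αω+βω = 0·0+4·0+4·0 ≡ 0  ⇒  (a,b)_2 = +1.
v=5: a=5^-1·(≡2), b=5^-2·(≡4) mod 5; (2|5)=-1, (4|5)=+1; (−1)^{-1·-2·2}·(-1)^-2·(+1)^-1 = +1.
v=43: a=43^1·(≡18), b=43^0·(≡34) mod 43; (18|43)=-1, (34|43)=-1; (−1)^{1·0·21}·(-1)^0·(-1)^1 = -1.
v=∞: -44935 < 0 and 209 > 0  ⇒  (a,b)_∞ = +1.
v=3: a=3^2·(≡2), b=3^0·(≡2) mod 3; (2|3)=-1, (2|3)=-1; (−1)^{2·0·1}·(-1)^0·(-1)^2 = +1.
v=19: a=19^1·(≡12), b=19^1·(≡4) mod 19; (12|19)=-1, (4|19)=+1; (−1)^{1·1·9}·(-1)^1·(+1)^1 = +1.
v=11: a=11^1·(≡6), b=11^1·(≡6) mod 11; (6|11)=-1, (6|11)=-1; (−1)^{1·1·5}·(-1)^1·(-1)^1 = -1.
|Ram(-44935, 209)| = 2, even; anisotropic at {11, 43}.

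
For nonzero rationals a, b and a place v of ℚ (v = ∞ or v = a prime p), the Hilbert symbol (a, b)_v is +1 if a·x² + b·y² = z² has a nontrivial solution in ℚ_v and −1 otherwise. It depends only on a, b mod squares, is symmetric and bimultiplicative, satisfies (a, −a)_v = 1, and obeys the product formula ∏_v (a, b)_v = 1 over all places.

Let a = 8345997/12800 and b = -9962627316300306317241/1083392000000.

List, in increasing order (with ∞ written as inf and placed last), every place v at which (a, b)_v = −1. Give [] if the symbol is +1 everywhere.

Mod squares: a ≡ 206074, b ≡ -2678962. Check v ∈ {∞, 2, 3, 5, 11, 13, 17, 19, 23, 29, 31}.
v=11: a=11^1·(≡5), b=11^3·(≡4) mod 11; (5|11)=+1, (4|11)=+1; (−1)^{1·3·5}·(+1)^3·(+1)^1 = -1.
v=23: a=23^0·(≡20), b=23^-2·(≡12) mod 23; (20|23)=-1, (12|23)=+1; (−1)^{0·-2·11}·(-1)^-2·(+1)^0 = +1.
v=3: a=3^4·(≡1), b=3^6·(≡2) mod 3; (1|3)=+1, (2|3)=-1; (−1)^{4·6·1}·(+1)^6·(-1)^4 = +1.
v=31: a=31^0·(≡3), b=31^2·(≡21) mod 31; (3|31)=-1, (21|31)=-1; (−1)^{0·2·15}·(-1)^2·(-1)^0 = +1.
v=29: a=29^1·(≡5), b=29^3·(≡7) mod 29; (5|29)=+1, (7|29)=+1; (−1)^{1·3·14}·(+1)^3·(+1)^1 = +1.
v=∞: 206074 > 0 and -2678962 < 0  ⇒  (a,b)_∞ = +1.
v=2: v_2(a)=-9, v_2(b)=-17; units ≡ 5, 7 (mod 8); ε·ε+αω+βω = 0·1+-9·0+-17·1 ≡ 1  ⇒  (a,b)_2 = -1.
v=17: a=17^1·(≡2), b=17^3·(≡1) mod 17; (2|17)=+1, (1|17)=+1; (−1)^{1·3·8}·(+1)^3·(+1)^1 = +1.
v=19: a=19^1·(≡6), b=19^3·(≡6) mod 19; (6|19)=+1, (6|19)=+1; (−1)^{1·3·9}·(+1)^3·(+1)^1 = -1.
v=5: a=5^-2·(≡1), b=5^-6·(≡3) mod 5; (1|5)=+1, (3|5)=-1; (−1)^{-2·-6·2}·(+1)^-6·(-1)^-2 = +1.
v=13: a=13^0·(≡11), b=13^1·(≡7) mod 13; (11|13)=-1, (7|13)=-1; (−1)^{0·1·6}·(-1)^1·(-1)^0 = -1.
|Ram(206074, -2678962)| = 4, even; anisotropic at {2, 11, 13, 19}.

[2, 11, 13, 19]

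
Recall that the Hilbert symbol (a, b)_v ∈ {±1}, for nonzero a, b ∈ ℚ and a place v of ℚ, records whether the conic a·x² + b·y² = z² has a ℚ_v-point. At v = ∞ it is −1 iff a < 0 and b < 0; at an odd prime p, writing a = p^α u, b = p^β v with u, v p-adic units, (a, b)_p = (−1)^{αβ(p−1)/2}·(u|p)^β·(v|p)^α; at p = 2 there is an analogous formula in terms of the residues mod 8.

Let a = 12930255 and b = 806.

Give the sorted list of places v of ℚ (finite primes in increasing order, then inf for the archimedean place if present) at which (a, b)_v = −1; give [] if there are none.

Mod squares: a ≡ 1495, b ≡ 806. Check v ∈ {∞, 2, 3, 5, 13, 23, 31}.
v=13: a=13^1·(≡5), b=13^1·(≡10) mod 13; (5|13)=-1, (10|13)=+1; (−1)^{1·1·6}·(-1)^1·(+1)^1 = -1.
v=3: a=3^2·(≡1), b=3^0·(≡2) mod 3; (1|3)=+1, (2|3)=-1; (−1)^{2·0·1}·(+1)^0·(-1)^2 = +1.
v=2: v_2(a)=0, v_2(b)=1; units ≡ 7, 3 (mod 8); ε·ε+αω+βω = 1·1+0·1+1·0 ≡ 1  ⇒  (a,b)_2 = -1.
v=23: a=23^1·(≡19), b=23^0·(≡1) mod 23; (19|23)=-1, (1|23)=+1; (−1)^{1·0·11}·(-1)^0·(+1)^1 = +1.
v=5: a=5^1·(≡1), b=5^0·(≡1) mod 5; (1|5)=+1, (1|5)=+1; (−1)^{1·0·2}·(+1)^0·(+1)^1 = +1.
v=31: a=31^2·(≡1), b=31^1·(≡26) mod 31; (1|31)=+1, (26|31)=-1; (−1)^{2·1·15}·(+1)^1·(-1)^2 = +1.
v=∞: 1495 > 0 and 806 > 0  ⇒  (a,b)_∞ = +1.
(1495, 806 / ℚ) ramifies at {2, 13}: a division algebra.

[2, 13]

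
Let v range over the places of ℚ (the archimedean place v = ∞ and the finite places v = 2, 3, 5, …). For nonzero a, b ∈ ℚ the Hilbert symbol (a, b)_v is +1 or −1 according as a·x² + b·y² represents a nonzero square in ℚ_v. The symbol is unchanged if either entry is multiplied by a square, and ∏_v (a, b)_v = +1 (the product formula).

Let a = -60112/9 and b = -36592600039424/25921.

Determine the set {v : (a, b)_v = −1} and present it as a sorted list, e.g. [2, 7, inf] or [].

Mod squares: a ≡ -13, b ≡ -221. Check v ∈ {∞, 2, 3, 7, 11, 13, 17, 23}.
v=17: a=17^2·(≡9), b=17^5·(≡8) mod 17; (9|17)=+1, (8|17)=+1; (−1)^{2·5·8}·(+1)^5·(+1)^2 = +1.
v=13: a=13^1·(≡12), b=13^1·(≡4) mod 13; (12|13)=+1, (4|13)=+1; (−1)^{1·1·6}·(+1)^1·(+1)^1 = +1.
v=3: a=3^-2·(≡2), b=3^0·(≡1) mod 3; (2|3)=-1, (1|3)=+1; (−1)^{-2·0·1}·(-1)^0·(+1)^-2 = +1.
v=23: a=23^0·(≡19), b=23^-2·(≡2) mod 23; (19|23)=-1, (2|23)=+1; (−1)^{0·-2·11}·(-1)^-2·(+1)^0 = +1.
v=7: a=7^0·(≡2), b=7^-2·(≡3) mod 7; (2|7)=+1, (3|7)=-1; (−1)^{0·-2·3}·(+1)^-2·(-1)^0 = +1.
v=∞: -13 < 0 and -221 < 0  ⇒  (a,b)_∞ = -1.
v=2: v_2(a)=4, v_2(b)=14; units ≡ 3, 3 (mod 8); ε·ε+αω+βω = 1·1+4·1+14·1 ≡ 1  ⇒  (a,b)_2 = -1.
v=11: a=11^0·(≡4), b=11^2·(≡2) mod 11; (4|11)=+1, (2|11)=-1; (−1)^{0·2·5}·(+1)^2·(-1)^0 = +1.
Ram(-13, -221) = {2, ∞}; no ℚ_2-point on the conic.

[2, inf]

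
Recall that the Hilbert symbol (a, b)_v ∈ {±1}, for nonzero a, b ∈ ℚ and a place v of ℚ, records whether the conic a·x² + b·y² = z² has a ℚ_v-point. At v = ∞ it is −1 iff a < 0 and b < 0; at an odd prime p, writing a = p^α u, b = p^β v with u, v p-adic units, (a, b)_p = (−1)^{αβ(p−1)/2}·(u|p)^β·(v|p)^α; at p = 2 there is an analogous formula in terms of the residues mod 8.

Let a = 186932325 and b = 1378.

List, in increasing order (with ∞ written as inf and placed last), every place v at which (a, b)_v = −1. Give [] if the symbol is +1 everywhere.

Mod squares: a ≡ 7477293, b ≡ 1378. Check v ∈ {∞, 2, 3, 5, 13, 31, 37, 41, 53}.
v=3: a=3^1·(≡1), b=3^0·(≡1) mod 3; (1|3)=+1, (1|3)=+1; (−1)^{1·0·1}·(+1)^0·(+1)^1 = +1.
v=31: a=31^1·(≡17), b=31^0·(≡14) mod 31; (17|31)=-1, (14|31)=+1; (−1)^{1·0·15}·(-1)^0·(+1)^1 = +1.
v=13: a=13^0·(≡8), b=13^1·(≡2) mod 13; (8|13)=-1, (2|13)=-1; (−1)^{0·1·6}·(-1)^1·(-1)^0 = -1.
v=41: a=41^1·(≡2), b=41^0·(≡25) mod 41; (2|41)=+1, (25|41)=+1; (−1)^{1·0·20}·(+1)^0·(+1)^1 = +1.
v=5: a=5^2·(≡3), b=5^0·(≡3) mod 5; (3|5)=-1, (3|5)=-1; (−1)^{2·0·2}·(-1)^0·(-1)^2 = +1.
v=2: v_2(a)=0, v_2(b)=1; units ≡ 5, 1 (mod 8); ε·ε+αω+βω = 0·0+0·0+1·1 ≡ 1  ⇒  (a,b)_2 = -1.
v=∞: 7477293 > 0 and 1378 > 0  ⇒  (a,b)_∞ = +1.
v=53: a=53^1·(≡34), b=53^1·(≡26) mod 53; (34|53)=-1, (26|53)=-1; (−1)^{1·1·26}·(-1)^1·(-1)^1 = +1.
v=37: a=37^1·(≡23), b=37^0·(≡9) mod 37; (23|37)=-1, (9|37)=+1; (−1)^{1·0·18}·(-1)^0·(+1)^1 = +1.
(7477293, 1378 / ℚ) ramifies at {2, 13}: a division algebra.

[2, 13]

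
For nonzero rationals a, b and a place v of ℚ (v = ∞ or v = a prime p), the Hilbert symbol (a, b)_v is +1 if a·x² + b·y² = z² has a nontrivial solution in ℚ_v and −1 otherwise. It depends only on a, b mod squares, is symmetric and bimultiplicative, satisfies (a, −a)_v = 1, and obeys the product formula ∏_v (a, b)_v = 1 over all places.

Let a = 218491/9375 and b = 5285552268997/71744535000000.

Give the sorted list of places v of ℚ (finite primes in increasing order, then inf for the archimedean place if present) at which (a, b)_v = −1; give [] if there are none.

Mod squares: a ≡ 1365, b ≡ 195. Check v ∈ {∞, 2, 3, 5, 7, 11, 13}.
v=7: a=7^5·(≡3), b=7^6·(≡6) mod 7; (3|7)=-1, (6|7)=-1; (−1)^{5·6·3}·(-1)^6·(-1)^5 = -1.
v=13: a=13^1·(≡12), b=13^5·(≡7) mod 13; (12|13)=+1, (7|13)=-1; (−1)^{1·5·6}·(+1)^5·(-1)^1 = -1.
v=3: a=3^-1·(≡2), b=3^-15·(≡2) mod 3; (2|3)=-1, (2|3)=-1; (−1)^{-1·-15·1}·(-1)^-15·(-1)^-1 = -1.
v=5: a=5^-5·(≡2), b=5^-7·(≡4) mod 5; (2|5)=-1, (4|5)=+1; (−1)^{-5·-7·2}·(-1)^-7·(+1)^-5 = -1.
v=∞: 1365 > 0 and 195 > 0  ⇒  (a,b)_∞ = +1.
v=11: a=11^0·(≡3), b=11^2·(≡8) mod 11; (3|11)=+1, (8|11)=-1; (−1)^{0·2·5}·(+1)^2·(-1)^0 = +1.
v=2: v_2(a)=0, v_2(b)=-6; units ≡ 5, 3 (mod 8); ε·ε+αω+βω = 0·1+0·1+-6·1 ≡ 0  ⇒  (a,b)_2 = +1.
(1365, 195 / ℚ) ramifies at {3, 5, 7, 13}: a division algebra.

[3, 5, 7, 13]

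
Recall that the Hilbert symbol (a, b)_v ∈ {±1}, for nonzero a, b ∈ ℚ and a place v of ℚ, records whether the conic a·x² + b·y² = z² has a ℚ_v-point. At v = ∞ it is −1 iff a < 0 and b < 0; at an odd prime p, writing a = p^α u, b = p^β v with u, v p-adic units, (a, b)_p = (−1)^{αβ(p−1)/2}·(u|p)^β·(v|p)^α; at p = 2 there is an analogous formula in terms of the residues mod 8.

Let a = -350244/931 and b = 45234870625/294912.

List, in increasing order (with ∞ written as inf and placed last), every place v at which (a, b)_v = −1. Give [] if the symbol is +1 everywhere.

[2, 19, 23, 47]

(a, b) ≡ (-20539, 3074) mod (ℚ^×)²; places V = {2, 3, 5, 7, 19, 23, 29, 31, 47, 53, ∞}.
(a,b)_∞: sgn(-20539)=−, sgn(3074)=+, so +1.
(a,b)_23: α=1, u≡4; β=0, v≡17 (mod 23); (4|23)=+1, (17|23)=-1; sign (−1)^0·+1^0·-1^1 = -1.
(a,b)_2: α=2, β=-15; u≡5, v≡1 (mod 8); ε(u)ε(v)=0·0, αω(v)=2·0, βω(u)=-15·1; sum ≡ 1  ⇒  -1.
(a,b)_53: α=0, u≡17; β=1, v≡12 (mod 53); (17|53)=+1, (12|53)=-1; sign (−1)^0·+1^1·-1^0 = +1.
(a,b)_29: α=0, u≡6; β=1, v≡14 (mod 29); (6|29)=+1, (14|29)=-1; sign (−1)^0·+1^1·-1^0 = +1.
(a,b)_47: α=1, u≡29; β=0, v≡15 (mod 47); (29|47)=-1, (15|47)=-1; sign (−1)^0·-1^0·-1^1 = -1.
(a,b)_5: α=0, u≡1; β=4, v≡4 (mod 5); (1|5)=+1, (4|5)=+1; sign (−1)^0·+1^4·+1^0 = +1.
(a,b)_19: α=-1, u≡14; β=0, v≡8 (mod 19); (14|19)=-1, (8|19)=-1; sign (−1)^0·-1^0·-1^-1 = -1.
(a,b)_31: α=0, u≡25; β=2, v≡25 (mod 31); (25|31)=+1, (25|31)=+1; sign (−1)^0·+1^2·+1^0 = +1.
(a,b)_7: α=-2, u≡3; β=2, v≡1 (mod 7); (3|7)=-1, (1|7)=+1; sign (−1)^0·-1^2·+1^-2 = +1.
(a,b)_3: α=4, u≡2; β=-2, v≡2 (mod 3); (2|3)=-1, (2|3)=-1; sign (−1)^0·-1^-2·-1^4 = +1.
|Ram(-20539, 3074)| = 4, even; anisotropic at {2, 19, 23, 47}.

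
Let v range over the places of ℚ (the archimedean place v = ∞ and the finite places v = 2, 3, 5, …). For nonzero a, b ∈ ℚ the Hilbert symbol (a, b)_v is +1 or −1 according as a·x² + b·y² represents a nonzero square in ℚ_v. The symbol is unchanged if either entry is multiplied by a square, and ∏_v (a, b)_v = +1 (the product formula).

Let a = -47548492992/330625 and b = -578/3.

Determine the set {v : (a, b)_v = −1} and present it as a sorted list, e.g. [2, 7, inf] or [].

(a, b) ≡ (-1547, -6) mod (ℚ^×)²; places V = {2, 3, 5, 7, 11, 13, 17, 23, ∞}.
(a,b)_3: α=4, u≡1; β=-1, v≡1 (mod 3); (1|3)=+1, (1|3)=+1; sign (−1)^0·+1^-1·+1^4 = +1.
(a,b)_5: α=-4, u≡2; β=0, v≡4 (mod 5); (2|5)=-1, (4|5)=+1; sign (−1)^0·-1^0·+1^-4 = +1.
(a,b)_7: α=3, u≡3; β=0, v≡1 (mod 7); (3|7)=-1, (1|7)=+1; sign (−1)^0·-1^0·+1^3 = +1.
(a,b)_∞: sgn(-1547)=−, sgn(-6)=−, so -1.
(a,b)_17: α=1, u≡3; β=2, v≡5 (mod 17); (3|17)=-1, (5|17)=-1; sign (−1)^0·-1^2·-1^1 = -1.
(a,b)_11: α=2, u≡3; β=0, v≡9 (mod 11); (3|11)=+1, (9|11)=+1; sign (−1)^0·+1^0·+1^2 = +1.
(a,b)_13: α=1, u≡5; β=0, v≡11 (mod 13); (5|13)=-1, (11|13)=-1; sign (−1)^0·-1^0·-1^1 = -1.
(a,b)_23: α=-2, u≡10; β=0, v≡22 (mod 23); (10|23)=-1, (22|23)=-1; sign (−1)^0·-1^0·-1^-2 = +1.
(a,b)_2: α=6, β=1; u≡5, v≡5 (mod 8); ε(u)ε(v)=0·0, αω(v)=6·1, βω(u)=1·1; sum ≡ 1  ⇒  -1.
Ram(-1547, -6) = {2, 13, 17, ∞}; no ℚ_2-point on the conic.

[2, 13, 17, inf]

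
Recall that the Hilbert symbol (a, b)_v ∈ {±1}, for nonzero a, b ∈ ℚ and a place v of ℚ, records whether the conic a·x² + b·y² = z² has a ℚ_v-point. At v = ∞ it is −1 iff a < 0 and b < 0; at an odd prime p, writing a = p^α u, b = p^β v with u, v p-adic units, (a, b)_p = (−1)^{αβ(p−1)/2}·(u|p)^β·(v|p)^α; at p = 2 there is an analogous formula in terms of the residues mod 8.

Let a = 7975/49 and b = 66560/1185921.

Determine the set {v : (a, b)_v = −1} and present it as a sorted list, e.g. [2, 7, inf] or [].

[11, 13]

Mod squares: a ≡ 319, b ≡ 65. Check v ∈ {∞, 2, 3, 5, 7, 11, 13, 29}.
v=3: a=3^0·(≡1), b=3^-4·(≡2) mod 3; (1|3)=+1, (2|3)=-1; (−1)^{0·-4·1}·(+1)^-4·(-1)^0 = +1.
v=5: a=5^2·(≡1), b=5^1·(≡2) mod 5; (1|5)=+1, (2|5)=-1; (−1)^{2·1·2}·(+1)^1·(-1)^2 = +1.
v=13: a=13^0·(≡11), b=13^1·(≡7) mod 13; (11|13)=-1, (7|13)=-1; (−1)^{0·1·6}·(-1)^1·(-1)^0 = -1.
v=7: a=7^-2·(≡2), b=7^0·(≡2) mod 7; (2|7)=+1, (2|7)=+1; (−1)^{-2·0·3}·(+1)^0·(+1)^-2 = +1.
v=2: v_2(a)=0, v_2(b)=10; units ≡ 7, 1 (mod 8); ε·ε+αω+βω = 1·0+0·0+10·0 ≡ 0  ⇒  (a,b)_2 = +1.
v=11: a=11^1·(≡2), b=11^-4·(≡8) mod 11; (2|11)=-1, (8|11)=-1; (−1)^{1·-4·5}·(-1)^-4·(-1)^1 = -1.
v=∞: 319 > 0 and 65 > 0  ⇒  (a,b)_∞ = +1.
v=29: a=29^1·(≡21), b=29^0·(≡28) mod 29; (21|29)=-1, (28|29)=+1; (−1)^{1·0·14}·(-1)^0·(+1)^1 = +1.
(319, 65 / ℚ) ramifies at {11, 13}: a division algebra.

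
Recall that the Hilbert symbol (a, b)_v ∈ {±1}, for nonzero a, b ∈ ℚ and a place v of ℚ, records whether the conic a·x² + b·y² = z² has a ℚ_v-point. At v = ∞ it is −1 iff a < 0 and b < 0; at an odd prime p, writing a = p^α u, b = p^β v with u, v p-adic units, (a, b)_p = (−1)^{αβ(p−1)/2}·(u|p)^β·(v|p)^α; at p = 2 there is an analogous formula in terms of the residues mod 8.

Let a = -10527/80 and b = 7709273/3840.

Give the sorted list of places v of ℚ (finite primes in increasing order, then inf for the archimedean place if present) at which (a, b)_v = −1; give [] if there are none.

[5, 13]

(a, b) ≡ (-435, 5655) mod (ℚ^×)²; places V = {2, 3, 5, 11, 13, 29, ∞}.
(a,b)_29: α=1, u≡27; β=1, v≡14 (mod 29); (27|29)=-1, (14|29)=-1; sign (−1)^0·-1^1·-1^1 = +1.
(a,b)_∞: sgn(-435)=−, sgn(5655)=+, so +1.
(a,b)_5: α=-1, u≡3; β=-1, v≡1 (mod 5); (3|5)=-1, (1|5)=+1; sign (−1)^0·-1^-1·+1^-1 = -1.
(a,b)_13: α=0, u≡8; β=3, v≡5 (mod 13); (8|13)=-1, (5|13)=-1; sign (−1)^0·-1^3·-1^0 = -1.
(a,b)_2: α=-4, β=-8; u≡5, v≡7 (mod 8); ε(u)ε(v)=0·1, αω(v)=-4·0, βω(u)=-8·1; sum ≡ 0  ⇒  +1.
(a,b)_3: α=1, u≡2; β=-1, v≡1 (mod 3); (2|3)=-1, (1|3)=+1; sign (−1)^1·-1^-1·+1^1 = +1.
(a,b)_11: α=2, u≡4; β=2, v≡1 (mod 11); (4|11)=+1, (1|11)=+1; sign (−1)^0·+1^2·+1^2 = +1.
Ram(-435, 5655) = {5, 13}; no ℚ_5-point on the conic.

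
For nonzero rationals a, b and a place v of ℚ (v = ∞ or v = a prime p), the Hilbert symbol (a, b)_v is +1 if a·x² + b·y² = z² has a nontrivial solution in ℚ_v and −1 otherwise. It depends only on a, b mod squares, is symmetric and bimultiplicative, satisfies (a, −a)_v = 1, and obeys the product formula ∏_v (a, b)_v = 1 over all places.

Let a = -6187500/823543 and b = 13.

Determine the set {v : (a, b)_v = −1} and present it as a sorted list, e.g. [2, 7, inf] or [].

Mod squares: a ≡ -77, b ≡ 13. Check v ∈ {∞, 2, 3, 5, 7, 11, 13}.
v=5: a=5^6·(≡3), b=5^0·(≡3) mod 5; (3|5)=-1, (3|5)=-1; (−1)^{6·0·2}·(-1)^0·(-1)^6 = +1.
v=∞: -77 < 0 and 13 > 0  ⇒  (a,b)_∞ = +1.
v=7: a=7^-7·(≡3), b=7^0·(≡6) mod 7; (3|7)=-1, (6|7)=-1; (−1)^{-7·0·3}·(-1)^0·(-1)^-7 = -1.
v=3: a=3^2·(≡1), b=3^0·(≡1) mod 3; (1|3)=+1, (1|3)=+1; (−1)^{2·0·1}·(+1)^0·(+1)^2 = +1.
v=13: a=13^0·(≡1), b=13^1·(≡1) mod 13; (1|13)=+1, (1|13)=+1; (−1)^{0·1·6}·(+1)^1·(+1)^0 = +1.
v=11: a=11^1·(≡3), b=11^0·(≡2) mod 11; (3|11)=+1, (2|11)=-1; (−1)^{1·0·5}·(+1)^0·(-1)^1 = -1.
v=2: v_2(a)=2, v_2(b)=0; units ≡ 3, 5 (mod 8); ε·ε+αω+βω = 1·0+2·1+0·1 ≡ 0  ⇒  (a,b)_2 = +1.
|Ram(-77, 13)| = 2, even; anisotropic at {7, 11}.

[7, 11]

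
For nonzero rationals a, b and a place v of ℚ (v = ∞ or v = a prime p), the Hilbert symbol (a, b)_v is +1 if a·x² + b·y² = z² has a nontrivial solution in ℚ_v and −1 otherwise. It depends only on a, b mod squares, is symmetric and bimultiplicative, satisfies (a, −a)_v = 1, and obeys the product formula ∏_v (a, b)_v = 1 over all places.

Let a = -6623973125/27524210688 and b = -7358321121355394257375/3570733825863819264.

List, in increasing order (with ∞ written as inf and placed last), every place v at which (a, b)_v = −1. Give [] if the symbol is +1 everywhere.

Mod squares: a ≡ -154, b ≡ -1430. Check v ∈ {∞, 2, 3, 5, 7, 11, 13, 47, 53}.
v=11: a=11^1·(≡7), b=11^1·(≡6) mod 11; (7|11)=-1, (6|11)=-1; (−1)^{1·1·5}·(-1)^1·(-1)^1 = -1.
v=2: v_2(a)=-13, v_2(b)=-13; units ≡ 3, 5 (mod 8); ε·ε+αω+βω = 1·0+-13·1+-13·1 ≡ 0  ⇒  (a,b)_2 = +1.
v=3: a=3^-2·(≡2), b=3^-12·(≡1) mod 3; (2|3)=-1, (1|3)=+1; (−1)^{-2·-12·1}·(-1)^-12·(+1)^-2 = +1.
v=53: a=53^2·(≡51), b=53^4·(≡10) mod 53; (51|53)=-1, (10|53)=+1; (−1)^{2·4·26}·(-1)^4·(+1)^2 = +1.
v=5: a=5^4·(≡1), b=5^3·(≡4) mod 5; (1|5)=+1, (4|5)=+1; (−1)^{4·3·2}·(+1)^3·(+1)^4 = +1.
v=47: a=47^-2·(≡25), b=47^-2·(≡18) mod 47; (25|47)=+1, (18|47)=+1; (−1)^{-2·-2·23}·(+1)^-2·(+1)^-2 = +1.
v=13: a=13^-2·(≡11), b=13^-5·(≡11) mod 13; (11|13)=-1, (11|13)=-1; (−1)^{-2·-5·6}·(-1)^-5·(-1)^-2 = -1.
v=7: a=7^3·(≡6), b=7^14·(≡5) mod 7; (6|7)=-1, (5|7)=-1; (−1)^{3·14·3}·(-1)^14·(-1)^3 = -1.
v=∞: -154 < 0 and -1430 < 0  ⇒  (a,b)_∞ = -1.
(-154, -1430 / ℚ) ramifies at {7, 11, 13, ∞}: a division algebra.

[7, 11, 13, inf]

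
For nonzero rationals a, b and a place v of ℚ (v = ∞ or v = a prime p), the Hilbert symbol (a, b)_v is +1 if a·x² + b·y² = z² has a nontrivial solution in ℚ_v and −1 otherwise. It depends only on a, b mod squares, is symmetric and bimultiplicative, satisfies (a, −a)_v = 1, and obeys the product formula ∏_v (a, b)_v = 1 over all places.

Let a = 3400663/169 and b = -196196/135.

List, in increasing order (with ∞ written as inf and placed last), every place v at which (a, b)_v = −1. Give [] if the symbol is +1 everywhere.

[5, 7, 11, 13]

(a, b) ≡ (7, -15015) mod (ℚ^×)²; places V = {2, 3, 5, 7, 11, 13, 17, 41, ∞}.
(a,b)_5: α=0, u≡2; β=-1, v≡2 (mod 5); (2|5)=-1, (2|5)=-1; sign (−1)^0·-1^-1·-1^0 = -1.
(a,b)_7: α=1, u≡2; β=3, v≡1 (mod 7); (2|7)=+1, (1|7)=+1; sign (−1)^1·+1^3·+1^1 = -1.
(a,b)_∞: sgn(7)=+, sgn(-15015)=−, so +1.
(a,b)_2: α=0, β=2; u≡7, v≡1 (mod 8); ε(u)ε(v)=1·0, αω(v)=0·0, βω(u)=2·0; sum ≡ 0  ⇒  +1.
(a,b)_17: α=2, u≡14; β=0, v≡16 (mod 17); (14|17)=-1, (16|17)=+1; sign (−1)^0·-1^0·+1^2 = +1.
(a,b)_13: α=-2, u≡6; β=1, v≡8 (mod 13); (6|13)=-1, (8|13)=-1; sign (−1)^0·-1^1·-1^-2 = -1.
(a,b)_3: α=0, u≡1; β=-3, v≡2 (mod 3); (1|3)=+1, (2|3)=-1; sign (−1)^0·+1^-3·-1^0 = +1.
(a,b)_41: α=2, u≡11; β=0, v≡23 (mod 41); (11|41)=-1, (23|41)=+1; sign (−1)^0·-1^0·+1^2 = +1.
(a,b)_11: α=0, u≡6; β=1, v≡2 (mod 11); (6|11)=-1, (2|11)=-1; sign (−1)^0·-1^1·-1^0 = -1.
(7, -15015 / ℚ) ramifies at {5, 7, 11, 13}: a division algebra.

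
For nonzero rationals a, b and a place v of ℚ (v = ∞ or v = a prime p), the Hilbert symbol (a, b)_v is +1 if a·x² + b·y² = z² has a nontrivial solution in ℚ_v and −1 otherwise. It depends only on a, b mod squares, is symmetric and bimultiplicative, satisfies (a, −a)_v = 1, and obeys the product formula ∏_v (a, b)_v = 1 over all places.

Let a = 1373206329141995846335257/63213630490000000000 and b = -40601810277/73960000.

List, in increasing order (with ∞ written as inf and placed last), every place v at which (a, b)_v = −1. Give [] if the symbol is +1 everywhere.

(a, b) ≡ (17, -437) mod (ℚ^×)²; places V = {2, 3, 5, 7, 17, 19, 23, 43, ∞}.
(a,b)_∞: sgn(17)=+, sgn(-437)=−, so +1.
(a,b)_2: α=-10, β=-6; u≡1, v≡3 (mod 8); ε(u)ε(v)=0·1, αω(v)=-10·1, βω(u)=-6·0; sum ≡ 0  ⇒  +1.
(a,b)_23: α=2, u≡5; β=1, v≡4 (mod 23); (5|23)=-1, (4|23)=+1; sign (−1)^0·-1^1·+1^2 = -1.
(a,b)_43: α=-6, u≡25; β=-2, v≡13 (mod 43); (25|43)=+1, (13|43)=+1; sign (−1)^0·+1^-2·+1^-6 = +1.
(a,b)_7: α=6, u≡3; β=2, v≡1 (mod 7); (3|7)=-1, (1|7)=+1; sign (−1)^0·-1^2·+1^6 = +1.
(a,b)_5: α=-10, u≡2; β=-4, v≡3 (mod 5); (2|5)=-1, (3|5)=-1; sign (−1)^0·-1^-4·-1^-10 = +1.
(a,b)_19: α=2, u≡6; β=1, v≡18 (mod 19); (6|19)=+1, (18|19)=-1; sign (−1)^0·+1^1·-1^2 = +1.
(a,b)_3: α=16, u≡2; β=8, v≡1 (mod 3); (2|3)=-1, (1|3)=+1; sign (−1)^0·-1^8·+1^16 = +1.
(a,b)_17: α=5, u≡9; β=2, v≡11 (mod 17); (9|17)=+1, (11|17)=-1; sign (−1)^0·+1^2·-1^5 = -1.
|Ram(17, -437)| = 2, even; anisotropic at {17, 23}.

[17, 23]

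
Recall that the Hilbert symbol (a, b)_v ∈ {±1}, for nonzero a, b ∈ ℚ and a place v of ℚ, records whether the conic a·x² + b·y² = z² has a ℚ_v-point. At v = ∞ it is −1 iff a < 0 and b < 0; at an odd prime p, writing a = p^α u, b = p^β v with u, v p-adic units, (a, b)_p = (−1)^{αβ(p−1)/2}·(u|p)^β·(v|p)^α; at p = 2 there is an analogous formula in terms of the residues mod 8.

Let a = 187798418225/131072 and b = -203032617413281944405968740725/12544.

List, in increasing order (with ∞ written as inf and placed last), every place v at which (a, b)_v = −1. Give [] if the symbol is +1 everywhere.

(a, b) ≡ (41617378, -30229) mod (ℚ^×)²; places V = {2, 3, 5, 7, 11, 19, 23, 29, 37, 41, 43, ∞}.
(a,b)_5: α=2, u≡2; β=2, v≡4 (mod 5); (2|5)=-1, (4|5)=+1; sign (−1)^0·-1^2·+1^2 = +1.
(a,b)_41: α=1, u≡10; β=2, v≡7 (mod 41); (10|41)=+1, (7|41)=-1; sign (−1)^0·+1^2·-1^1 = -1.
(a,b)_23: α=0, u≡7; β=2, v≡2 (mod 23); (7|23)=-1, (2|23)=+1; sign (−1)^0·-1^2·+1^0 = +1.
(a,b)_43: α=1, u≡37; β=3, v≡28 (mod 43); (37|43)=-1, (28|43)=-1; sign (−1)^1·-1^3·-1^1 = -1.
(a,b)_19: α=2, u≡17; β=5, v≡11 (mod 19); (17|19)=+1, (11|19)=+1; sign (−1)^0·+1^5·+1^2 = +1.
(a,b)_3: α=0, u≡1; β=2, v≡2 (mod 3); (1|3)=+1, (2|3)=-1; sign (−1)^0·+1^2·-1^0 = +1.
(a,b)_29: α=1, u≡19; β=2, v≡19 (mod 29); (19|29)=-1, (19|29)=-1; sign (−1)^0·-1^2·-1^1 = -1.
(a,b)_∞: sgn(41617378)=+, sgn(-30229)=−, so +1.
(a,b)_11: α=1, u≡5; β=2, v≡8 (mod 11); (5|11)=+1, (8|11)=-1; sign (−1)^0·+1^2·-1^1 = -1.
(a,b)_7: α=0, u≡3; β=-2, v≡1 (mod 7); (3|7)=-1, (1|7)=+1; sign (−1)^0·-1^-2·+1^0 = +1.
(a,b)_2: α=-17, β=-8; u≡1, v≡3 (mod 8); ε(u)ε(v)=0·1, αω(v)=-17·1, βω(u)=-8·0; sum ≡ 1  ⇒  -1.
(a,b)_37: α=1, u≡19; β=3, v≡16 (mod 37); (19|37)=-1, (16|37)=+1; sign (−1)^0·-1^3·+1^1 = -1.
(41617378, -30229 / ℚ) ramifies at {2, 11, 29, 37, 41, 43}: a division algebra.

[2, 11, 29, 37, 41, 43]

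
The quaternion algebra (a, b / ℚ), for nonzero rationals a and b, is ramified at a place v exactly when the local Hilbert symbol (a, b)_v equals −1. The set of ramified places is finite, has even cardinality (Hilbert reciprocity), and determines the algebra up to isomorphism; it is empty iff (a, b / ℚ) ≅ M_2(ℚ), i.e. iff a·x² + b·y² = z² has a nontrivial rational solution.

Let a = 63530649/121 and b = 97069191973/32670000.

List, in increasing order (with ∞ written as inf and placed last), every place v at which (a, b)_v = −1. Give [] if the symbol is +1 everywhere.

Mod squares: a ≡ 4641, b ≡ 39. Check v ∈ {∞, 2, 3, 5, 7, 11, 13, 17, 23}.
v=7: a=7^1·(≡3), b=7^0·(≡2) mod 7; (3|7)=-1, (2|7)=+1; (−1)^{1·0·3}·(-1)^0·(+1)^1 = +1.
v=∞: 4641 > 0 and 39 > 0  ⇒  (a,b)_∞ = +1.
v=11: a=11^-2·(≡6), b=11^-2·(≡10) mod 11; (6|11)=-1, (10|11)=-1; (−1)^{-2·-2·5}·(-1)^-2·(-1)^-2 = +1.
v=23: a=23^0·(≡12), b=23^2·(≡13) mod 23; (12|23)=+1, (13|23)=+1; (−1)^{0·2·11}·(+1)^2·(+1)^0 = +1.
v=5: a=5^0·(≡4), b=5^-4·(≡4) mod 5; (4|5)=+1, (4|5)=+1; (−1)^{0·-4·2}·(+1)^-4·(+1)^0 = +1.
v=3: a=3^5·(≡2), b=3^-3·(≡1) mod 3; (2|3)=-1, (1|3)=+1; (−1)^{5·-3·1}·(-1)^-3·(+1)^5 = +1.
v=13: a=13^3·(≡11), b=13^3·(≡10) mod 13; (11|13)=-1, (10|13)=+1; (−1)^{3·3·6}·(-1)^3·(+1)^3 = -1.
v=2: v_2(a)=0, v_2(b)=-4; units ≡ 1, 7 (mod 8); ε·ε+αω+βω = 0·1+0·0+-4·0 ≡ 0  ⇒  (a,b)_2 = +1.
v=17: a=17^1·(≡2), b=17^4·(≡12) mod 17; (2|17)=+1, (12|17)=-1; (−1)^{1·4·8}·(+1)^4·(-1)^1 = -1.
(4641, 39 / ℚ) ramifies at {13, 17}: a division algebra.

[13, 17]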